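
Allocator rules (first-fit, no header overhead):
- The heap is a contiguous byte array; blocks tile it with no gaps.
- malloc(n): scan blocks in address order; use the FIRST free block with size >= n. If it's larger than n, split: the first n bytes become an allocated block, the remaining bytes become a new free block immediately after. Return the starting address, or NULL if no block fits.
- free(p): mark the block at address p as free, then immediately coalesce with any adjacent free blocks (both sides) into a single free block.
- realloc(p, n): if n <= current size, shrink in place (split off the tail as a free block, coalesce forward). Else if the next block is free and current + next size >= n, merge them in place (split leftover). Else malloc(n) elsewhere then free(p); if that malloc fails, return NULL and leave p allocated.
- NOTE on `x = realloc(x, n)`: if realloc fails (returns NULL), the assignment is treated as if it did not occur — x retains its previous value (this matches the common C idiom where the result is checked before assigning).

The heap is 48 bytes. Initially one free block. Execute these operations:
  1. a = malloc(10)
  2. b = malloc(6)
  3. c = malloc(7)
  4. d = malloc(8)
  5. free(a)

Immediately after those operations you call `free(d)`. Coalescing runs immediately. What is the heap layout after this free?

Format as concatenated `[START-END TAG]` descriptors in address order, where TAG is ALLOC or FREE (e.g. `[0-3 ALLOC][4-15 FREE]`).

Answer: [0-9 FREE][10-15 ALLOC][16-22 ALLOC][23-47 FREE]

Derivation:
Op 1: a = malloc(10) -> a = 0; heap: [0-9 ALLOC][10-47 FREE]
Op 2: b = malloc(6) -> b = 10; heap: [0-9 ALLOC][10-15 ALLOC][16-47 FREE]
Op 3: c = malloc(7) -> c = 16; heap: [0-9 ALLOC][10-15 ALLOC][16-22 ALLOC][23-47 FREE]
Op 4: d = malloc(8) -> d = 23; heap: [0-9 ALLOC][10-15 ALLOC][16-22 ALLOC][23-30 ALLOC][31-47 FREE]
Op 5: free(a) -> (freed a); heap: [0-9 FREE][10-15 ALLOC][16-22 ALLOC][23-30 ALLOC][31-47 FREE]
free(d): d = 23 -> block [23-30 ALLOC]; mark free, coalesce with adjacent free neighbors -> [0-9 FREE][10-15 ALLOC][16-22 ALLOC][23-47 FREE]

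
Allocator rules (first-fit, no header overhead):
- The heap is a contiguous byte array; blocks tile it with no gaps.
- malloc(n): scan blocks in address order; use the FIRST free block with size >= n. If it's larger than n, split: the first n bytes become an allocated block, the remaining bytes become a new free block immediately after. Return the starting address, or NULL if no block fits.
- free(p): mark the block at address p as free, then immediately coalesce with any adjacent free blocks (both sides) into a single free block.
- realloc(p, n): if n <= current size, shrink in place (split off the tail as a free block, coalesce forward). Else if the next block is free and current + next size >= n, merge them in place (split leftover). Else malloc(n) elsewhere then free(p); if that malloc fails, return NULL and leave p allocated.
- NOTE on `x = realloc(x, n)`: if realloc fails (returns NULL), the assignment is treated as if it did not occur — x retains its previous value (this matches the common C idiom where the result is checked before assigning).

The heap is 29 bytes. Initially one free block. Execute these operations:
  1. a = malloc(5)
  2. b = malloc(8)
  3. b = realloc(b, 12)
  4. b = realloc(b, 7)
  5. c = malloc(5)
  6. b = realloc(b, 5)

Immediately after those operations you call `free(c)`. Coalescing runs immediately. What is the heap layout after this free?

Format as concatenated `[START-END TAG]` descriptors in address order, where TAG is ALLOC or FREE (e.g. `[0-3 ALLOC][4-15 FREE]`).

Answer: [0-4 ALLOC][5-9 ALLOC][10-28 FREE]

Derivation:
Op 1: a = malloc(5) -> a = 0; heap: [0-4 ALLOC][5-28 FREE]
Op 2: b = malloc(8) -> b = 5; heap: [0-4 ALLOC][5-12 ALLOC][13-28 FREE]
Op 3: b = realloc(b, 12) -> b = 5; heap: [0-4 ALLOC][5-16 ALLOC][17-28 FREE]
Op 4: b = realloc(b, 7) -> b = 5; heap: [0-4 ALLOC][5-11 ALLOC][12-28 FREE]
Op 5: c = malloc(5) -> c = 12; heap: [0-4 ALLOC][5-11 ALLOC][12-16 ALLOC][17-28 FREE]
Op 6: b = realloc(b, 5) -> b = 5; heap: [0-4 ALLOC][5-9 ALLOC][10-11 FREE][12-16 ALLOC][17-28 FREE]
free(c): c = 12 -> block [12-16 ALLOC]; mark free, coalesce with adjacent free neighbors -> [0-4 ALLOC][5-9 ALLOC][10-28 FREE]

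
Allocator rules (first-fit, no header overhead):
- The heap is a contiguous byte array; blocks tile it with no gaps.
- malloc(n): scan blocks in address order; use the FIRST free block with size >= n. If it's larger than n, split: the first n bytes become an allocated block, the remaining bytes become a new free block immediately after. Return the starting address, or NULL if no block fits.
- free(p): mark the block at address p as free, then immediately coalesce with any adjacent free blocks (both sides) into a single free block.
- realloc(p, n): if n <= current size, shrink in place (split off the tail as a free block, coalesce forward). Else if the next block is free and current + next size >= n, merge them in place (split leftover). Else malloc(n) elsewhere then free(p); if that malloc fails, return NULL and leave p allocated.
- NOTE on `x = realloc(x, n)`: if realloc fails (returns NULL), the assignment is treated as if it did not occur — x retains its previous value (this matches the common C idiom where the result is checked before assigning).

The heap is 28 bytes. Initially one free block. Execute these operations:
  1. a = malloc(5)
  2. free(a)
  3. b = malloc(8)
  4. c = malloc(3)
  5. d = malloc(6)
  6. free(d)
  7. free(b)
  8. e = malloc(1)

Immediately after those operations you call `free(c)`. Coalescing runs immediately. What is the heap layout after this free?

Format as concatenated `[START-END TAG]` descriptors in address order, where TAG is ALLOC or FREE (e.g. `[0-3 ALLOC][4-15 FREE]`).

Answer: [0-0 ALLOC][1-27 FREE]

Derivation:
Op 1: a = malloc(5) -> a = 0; heap: [0-4 ALLOC][5-27 FREE]
Op 2: free(a) -> (freed a); heap: [0-27 FREE]
Op 3: b = malloc(8) -> b = 0; heap: [0-7 ALLOC][8-27 FREE]
Op 4: c = malloc(3) -> c = 8; heap: [0-7 ALLOC][8-10 ALLOC][11-27 FREE]
Op 5: d = malloc(6) -> d = 11; heap: [0-7 ALLOC][8-10 ALLOC][11-16 ALLOC][17-27 FREE]
Op 6: free(d) -> (freed d); heap: [0-7 ALLOC][8-10 ALLOC][11-27 FREE]
Op 7: free(b) -> (freed b); heap: [0-7 FREE][8-10 ALLOC][11-27 FREE]
Op 8: e = malloc(1) -> e = 0; heap: [0-0 ALLOC][1-7 FREE][8-10 ALLOC][11-27 FREE]
free(c): c = 8 -> block [8-10 ALLOC]; mark free, coalesce with adjacent free neighbors -> [0-0 ALLOC][1-27 FREE]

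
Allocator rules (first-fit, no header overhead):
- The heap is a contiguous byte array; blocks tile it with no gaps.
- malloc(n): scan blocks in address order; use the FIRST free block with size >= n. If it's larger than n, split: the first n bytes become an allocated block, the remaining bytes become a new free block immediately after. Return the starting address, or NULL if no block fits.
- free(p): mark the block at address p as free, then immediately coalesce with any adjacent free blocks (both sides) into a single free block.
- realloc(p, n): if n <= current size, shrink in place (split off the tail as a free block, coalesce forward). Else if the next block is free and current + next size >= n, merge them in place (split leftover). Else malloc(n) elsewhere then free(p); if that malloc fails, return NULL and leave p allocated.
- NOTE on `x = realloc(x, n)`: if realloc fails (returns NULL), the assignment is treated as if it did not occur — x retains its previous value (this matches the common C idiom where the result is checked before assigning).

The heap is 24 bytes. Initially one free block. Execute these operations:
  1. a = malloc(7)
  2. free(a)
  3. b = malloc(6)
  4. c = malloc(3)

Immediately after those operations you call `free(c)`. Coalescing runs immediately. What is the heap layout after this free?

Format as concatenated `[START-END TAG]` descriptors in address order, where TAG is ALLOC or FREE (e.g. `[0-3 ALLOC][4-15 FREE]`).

Op 1: a = malloc(7) -> a = 0; heap: [0-6 ALLOC][7-23 FREE]
Op 2: free(a) -> (freed a); heap: [0-23 FREE]
Op 3: b = malloc(6) -> b = 0; heap: [0-5 ALLOC][6-23 FREE]
Op 4: c = malloc(3) -> c = 6; heap: [0-5 ALLOC][6-8 ALLOC][9-23 FREE]
free(c): c = 6 -> block [6-8 ALLOC]; mark free, coalesce with adjacent free neighbors -> [0-5 ALLOC][6-23 FREE]

Answer: [0-5 ALLOC][6-23 FREE]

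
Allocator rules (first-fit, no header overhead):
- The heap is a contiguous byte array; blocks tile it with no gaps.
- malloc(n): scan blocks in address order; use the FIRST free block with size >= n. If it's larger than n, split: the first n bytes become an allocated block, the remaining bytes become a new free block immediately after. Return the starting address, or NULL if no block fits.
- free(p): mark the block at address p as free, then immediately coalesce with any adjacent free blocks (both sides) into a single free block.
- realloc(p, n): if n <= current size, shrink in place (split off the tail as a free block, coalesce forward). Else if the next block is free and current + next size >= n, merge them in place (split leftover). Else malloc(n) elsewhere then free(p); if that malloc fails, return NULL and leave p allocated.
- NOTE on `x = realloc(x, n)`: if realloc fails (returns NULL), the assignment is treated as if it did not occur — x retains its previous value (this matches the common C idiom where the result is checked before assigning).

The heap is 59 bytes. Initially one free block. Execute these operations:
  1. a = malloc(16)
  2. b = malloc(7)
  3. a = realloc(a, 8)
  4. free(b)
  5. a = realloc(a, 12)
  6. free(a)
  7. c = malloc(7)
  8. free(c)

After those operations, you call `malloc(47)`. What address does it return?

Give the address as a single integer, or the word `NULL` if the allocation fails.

Answer: 0

Derivation:
Op 1: a = malloc(16) -> a = 0; heap: [0-15 ALLOC][16-58 FREE]
Op 2: b = malloc(7) -> b = 16; heap: [0-15 ALLOC][16-22 ALLOC][23-58 FREE]
Op 3: a = realloc(a, 8) -> a = 0; heap: [0-7 ALLOC][8-15 FREE][16-22 ALLOC][23-58 FREE]
Op 4: free(b) -> (freed b); heap: [0-7 ALLOC][8-58 FREE]
Op 5: a = realloc(a, 12) -> a = 0; heap: [0-11 ALLOC][12-58 FREE]
Op 6: free(a) -> (freed a); heap: [0-58 FREE]
Op 7: c = malloc(7) -> c = 0; heap: [0-6 ALLOC][7-58 FREE]
Op 8: free(c) -> (freed c); heap: [0-58 FREE]
malloc(47): first-fit scan over [0-58 FREE] -> 0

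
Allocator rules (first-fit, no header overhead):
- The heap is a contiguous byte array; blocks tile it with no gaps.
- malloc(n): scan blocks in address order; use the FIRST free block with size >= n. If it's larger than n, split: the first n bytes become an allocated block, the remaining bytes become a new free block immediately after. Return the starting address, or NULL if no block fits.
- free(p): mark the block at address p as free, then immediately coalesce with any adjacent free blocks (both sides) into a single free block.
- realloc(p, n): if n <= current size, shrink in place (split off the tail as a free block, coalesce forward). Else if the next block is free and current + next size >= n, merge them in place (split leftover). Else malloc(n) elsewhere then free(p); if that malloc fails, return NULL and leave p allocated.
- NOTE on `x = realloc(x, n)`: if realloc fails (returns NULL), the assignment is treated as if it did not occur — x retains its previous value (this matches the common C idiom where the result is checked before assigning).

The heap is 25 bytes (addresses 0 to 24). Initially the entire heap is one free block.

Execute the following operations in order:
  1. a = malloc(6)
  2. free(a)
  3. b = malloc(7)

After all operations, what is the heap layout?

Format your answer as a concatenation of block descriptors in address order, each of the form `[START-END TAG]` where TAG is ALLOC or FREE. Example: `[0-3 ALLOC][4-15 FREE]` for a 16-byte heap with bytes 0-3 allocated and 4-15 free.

Answer: [0-6 ALLOC][7-24 FREE]

Derivation:
Op 1: a = malloc(6) -> a = 0; heap: [0-5 ALLOC][6-24 FREE]
Op 2: free(a) -> (freed a); heap: [0-24 FREE]
Op 3: b = malloc(7) -> b = 0; heap: [0-6 ALLOC][7-24 FREE]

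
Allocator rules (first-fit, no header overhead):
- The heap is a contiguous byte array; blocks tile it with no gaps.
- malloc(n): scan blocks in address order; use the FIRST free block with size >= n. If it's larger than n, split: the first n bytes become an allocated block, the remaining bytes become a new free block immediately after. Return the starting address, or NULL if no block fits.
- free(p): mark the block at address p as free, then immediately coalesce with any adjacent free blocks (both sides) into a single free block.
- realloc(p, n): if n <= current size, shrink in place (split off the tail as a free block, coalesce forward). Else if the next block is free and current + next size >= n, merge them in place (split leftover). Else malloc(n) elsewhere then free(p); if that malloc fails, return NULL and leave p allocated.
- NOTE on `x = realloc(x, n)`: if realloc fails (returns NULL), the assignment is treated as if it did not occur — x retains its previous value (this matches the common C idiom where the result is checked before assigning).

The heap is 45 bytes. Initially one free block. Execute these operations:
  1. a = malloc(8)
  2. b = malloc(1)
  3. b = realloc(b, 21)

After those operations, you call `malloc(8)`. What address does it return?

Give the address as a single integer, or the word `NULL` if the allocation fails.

Op 1: a = malloc(8) -> a = 0; heap: [0-7 ALLOC][8-44 FREE]
Op 2: b = malloc(1) -> b = 8; heap: [0-7 ALLOC][8-8 ALLOC][9-44 FREE]
Op 3: b = realloc(b, 21) -> b = 8; heap: [0-7 ALLOC][8-28 ALLOC][29-44 FREE]
malloc(8): first-fit scan over [0-7 ALLOC][8-28 ALLOC][29-44 FREE] -> 29

Answer: 29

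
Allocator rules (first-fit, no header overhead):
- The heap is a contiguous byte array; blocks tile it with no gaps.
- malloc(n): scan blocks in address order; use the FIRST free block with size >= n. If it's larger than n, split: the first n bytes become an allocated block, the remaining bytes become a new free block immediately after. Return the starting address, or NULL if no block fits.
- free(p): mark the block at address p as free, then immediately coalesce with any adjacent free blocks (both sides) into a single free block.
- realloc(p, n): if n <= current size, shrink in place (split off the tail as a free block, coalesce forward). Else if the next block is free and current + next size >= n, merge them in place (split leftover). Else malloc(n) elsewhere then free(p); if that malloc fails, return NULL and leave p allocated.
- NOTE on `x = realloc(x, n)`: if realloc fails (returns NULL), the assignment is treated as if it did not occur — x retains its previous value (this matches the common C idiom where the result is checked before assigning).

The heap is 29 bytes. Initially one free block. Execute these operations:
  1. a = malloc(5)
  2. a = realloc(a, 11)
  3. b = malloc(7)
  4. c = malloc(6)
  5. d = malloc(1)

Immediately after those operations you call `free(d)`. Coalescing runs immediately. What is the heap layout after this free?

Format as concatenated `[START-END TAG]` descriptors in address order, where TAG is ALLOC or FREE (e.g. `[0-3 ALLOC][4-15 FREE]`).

Op 1: a = malloc(5) -> a = 0; heap: [0-4 ALLOC][5-28 FREE]
Op 2: a = realloc(a, 11) -> a = 0; heap: [0-10 ALLOC][11-28 FREE]
Op 3: b = malloc(7) -> b = 11; heap: [0-10 ALLOC][11-17 ALLOC][18-28 FREE]
Op 4: c = malloc(6) -> c = 18; heap: [0-10 ALLOC][11-17 ALLOC][18-23 ALLOC][24-28 FREE]
Op 5: d = malloc(1) -> d = 24; heap: [0-10 ALLOC][11-17 ALLOC][18-23 ALLOC][24-24 ALLOC][25-28 FREE]
free(d): d = 24 -> block [24-24 ALLOC]; mark free, coalesce with adjacent free neighbors -> [0-10 ALLOC][11-17 ALLOC][18-23 ALLOC][24-28 FREE]

Answer: [0-10 ALLOC][11-17 ALLOC][18-23 ALLOC][24-28 FREE]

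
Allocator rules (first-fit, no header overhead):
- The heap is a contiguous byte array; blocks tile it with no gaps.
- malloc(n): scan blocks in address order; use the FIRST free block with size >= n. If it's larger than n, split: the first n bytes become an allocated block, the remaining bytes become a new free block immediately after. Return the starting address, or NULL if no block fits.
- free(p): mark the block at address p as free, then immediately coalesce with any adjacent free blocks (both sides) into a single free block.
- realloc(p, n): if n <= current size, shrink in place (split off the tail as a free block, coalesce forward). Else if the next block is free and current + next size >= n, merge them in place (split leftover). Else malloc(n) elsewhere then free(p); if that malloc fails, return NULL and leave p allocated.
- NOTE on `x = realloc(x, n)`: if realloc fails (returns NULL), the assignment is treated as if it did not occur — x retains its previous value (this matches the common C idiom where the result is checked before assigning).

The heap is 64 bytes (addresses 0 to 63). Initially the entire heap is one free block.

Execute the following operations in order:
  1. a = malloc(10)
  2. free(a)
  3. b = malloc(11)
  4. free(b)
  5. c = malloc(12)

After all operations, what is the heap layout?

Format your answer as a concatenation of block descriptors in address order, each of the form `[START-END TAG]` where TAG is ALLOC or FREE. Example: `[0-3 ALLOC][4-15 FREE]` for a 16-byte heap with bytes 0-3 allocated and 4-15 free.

Op 1: a = malloc(10) -> a = 0; heap: [0-9 ALLOC][10-63 FREE]
Op 2: free(a) -> (freed a); heap: [0-63 FREE]
Op 3: b = malloc(11) -> b = 0; heap: [0-10 ALLOC][11-63 FREE]
Op 4: free(b) -> (freed b); heap: [0-63 FREE]
Op 5: c = malloc(12) -> c = 0; heap: [0-11 ALLOC][12-63 FREE]

Answer: [0-11 ALLOC][12-63 FREE]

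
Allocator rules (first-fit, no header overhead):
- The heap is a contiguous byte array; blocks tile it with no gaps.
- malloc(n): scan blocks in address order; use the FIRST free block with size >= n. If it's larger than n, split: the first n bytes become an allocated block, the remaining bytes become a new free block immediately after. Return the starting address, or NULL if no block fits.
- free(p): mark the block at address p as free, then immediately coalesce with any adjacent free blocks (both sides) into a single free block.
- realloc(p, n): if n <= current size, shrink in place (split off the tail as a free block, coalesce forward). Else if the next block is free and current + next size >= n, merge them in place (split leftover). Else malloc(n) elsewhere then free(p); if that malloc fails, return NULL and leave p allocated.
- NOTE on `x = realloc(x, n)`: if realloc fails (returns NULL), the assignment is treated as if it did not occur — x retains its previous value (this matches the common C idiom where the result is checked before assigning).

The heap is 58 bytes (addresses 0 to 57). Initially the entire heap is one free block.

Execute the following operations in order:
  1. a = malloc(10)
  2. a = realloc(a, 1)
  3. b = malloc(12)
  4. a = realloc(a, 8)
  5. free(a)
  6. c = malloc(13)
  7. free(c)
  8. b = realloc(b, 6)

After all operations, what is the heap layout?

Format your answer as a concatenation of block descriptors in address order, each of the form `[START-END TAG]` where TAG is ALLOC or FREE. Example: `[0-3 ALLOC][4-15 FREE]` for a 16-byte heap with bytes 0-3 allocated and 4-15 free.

Answer: [0-0 FREE][1-6 ALLOC][7-57 FREE]

Derivation:
Op 1: a = malloc(10) -> a = 0; heap: [0-9 ALLOC][10-57 FREE]
Op 2: a = realloc(a, 1) -> a = 0; heap: [0-0 ALLOC][1-57 FREE]
Op 3: b = malloc(12) -> b = 1; heap: [0-0 ALLOC][1-12 ALLOC][13-57 FREE]
Op 4: a = realloc(a, 8) -> a = 13; heap: [0-0 FREE][1-12 ALLOC][13-20 ALLOC][21-57 FREE]
Op 5: free(a) -> (freed a); heap: [0-0 FREE][1-12 ALLOC][13-57 FREE]
Op 6: c = malloc(13) -> c = 13; heap: [0-0 FREE][1-12 ALLOC][13-25 ALLOC][26-57 FREE]
Op 7: free(c) -> (freed c); heap: [0-0 FREE][1-12 ALLOC][13-57 FREE]
Op 8: b = realloc(b, 6) -> b = 1; heap: [0-0 FREE][1-6 ALLOC][7-57 FREE]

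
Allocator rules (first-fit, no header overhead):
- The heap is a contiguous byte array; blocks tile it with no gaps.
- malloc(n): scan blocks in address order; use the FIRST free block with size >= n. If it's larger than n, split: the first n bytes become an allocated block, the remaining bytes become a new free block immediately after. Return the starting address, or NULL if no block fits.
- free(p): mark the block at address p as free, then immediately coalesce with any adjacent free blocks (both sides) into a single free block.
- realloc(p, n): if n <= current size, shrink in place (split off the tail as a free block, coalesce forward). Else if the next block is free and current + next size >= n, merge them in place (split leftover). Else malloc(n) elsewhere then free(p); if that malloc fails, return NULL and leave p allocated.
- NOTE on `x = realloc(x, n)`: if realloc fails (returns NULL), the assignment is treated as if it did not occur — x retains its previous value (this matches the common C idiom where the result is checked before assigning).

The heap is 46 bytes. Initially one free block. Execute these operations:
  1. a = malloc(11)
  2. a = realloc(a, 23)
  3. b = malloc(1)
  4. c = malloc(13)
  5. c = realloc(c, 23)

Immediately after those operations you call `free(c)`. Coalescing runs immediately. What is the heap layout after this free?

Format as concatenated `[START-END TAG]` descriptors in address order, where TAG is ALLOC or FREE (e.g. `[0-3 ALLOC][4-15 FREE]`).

Answer: [0-22 ALLOC][23-23 ALLOC][24-45 FREE]

Derivation:
Op 1: a = malloc(11) -> a = 0; heap: [0-10 ALLOC][11-45 FREE]
Op 2: a = realloc(a, 23) -> a = 0; heap: [0-22 ALLOC][23-45 FREE]
Op 3: b = malloc(1) -> b = 23; heap: [0-22 ALLOC][23-23 ALLOC][24-45 FREE]
Op 4: c = malloc(13) -> c = 24; heap: [0-22 ALLOC][23-23 ALLOC][24-36 ALLOC][37-45 FREE]
Op 5: c = realloc(c, 23) -> NULL (c unchanged); heap: [0-22 ALLOC][23-23 ALLOC][24-36 ALLOC][37-45 FREE]
free(c): c = 24 -> block [24-36 ALLOC]; mark free, coalesce with adjacent free neighbors -> [0-22 ALLOC][23-23 ALLOC][24-45 FREE]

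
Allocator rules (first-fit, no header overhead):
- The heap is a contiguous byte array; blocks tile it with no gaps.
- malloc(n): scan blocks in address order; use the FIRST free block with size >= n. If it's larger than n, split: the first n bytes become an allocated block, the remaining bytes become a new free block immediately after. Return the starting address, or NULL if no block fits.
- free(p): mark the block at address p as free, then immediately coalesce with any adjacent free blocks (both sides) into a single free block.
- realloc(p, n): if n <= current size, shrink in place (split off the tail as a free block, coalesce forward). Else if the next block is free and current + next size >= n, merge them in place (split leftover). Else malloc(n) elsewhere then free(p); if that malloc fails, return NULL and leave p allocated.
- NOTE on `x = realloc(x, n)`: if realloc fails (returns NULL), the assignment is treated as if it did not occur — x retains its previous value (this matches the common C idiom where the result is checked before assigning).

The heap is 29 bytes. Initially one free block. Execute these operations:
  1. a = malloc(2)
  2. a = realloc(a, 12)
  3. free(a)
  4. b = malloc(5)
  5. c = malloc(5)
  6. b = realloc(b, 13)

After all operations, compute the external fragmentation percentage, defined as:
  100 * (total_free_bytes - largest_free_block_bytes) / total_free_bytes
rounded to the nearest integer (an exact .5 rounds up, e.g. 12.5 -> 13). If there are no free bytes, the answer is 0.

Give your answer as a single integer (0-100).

Op 1: a = malloc(2) -> a = 0; heap: [0-1 ALLOC][2-28 FREE]
Op 2: a = realloc(a, 12) -> a = 0; heap: [0-11 ALLOC][12-28 FREE]
Op 3: free(a) -> (freed a); heap: [0-28 FREE]
Op 4: b = malloc(5) -> b = 0; heap: [0-4 ALLOC][5-28 FREE]
Op 5: c = malloc(5) -> c = 5; heap: [0-4 ALLOC][5-9 ALLOC][10-28 FREE]
Op 6: b = realloc(b, 13) -> b = 10; heap: [0-4 FREE][5-9 ALLOC][10-22 ALLOC][23-28 FREE]
Free blocks: [5 6] total_free=11 largest=6 -> 100*(11-6)/11 = 500/11 ≈ 45.455 -> rounds to 45

Answer: 45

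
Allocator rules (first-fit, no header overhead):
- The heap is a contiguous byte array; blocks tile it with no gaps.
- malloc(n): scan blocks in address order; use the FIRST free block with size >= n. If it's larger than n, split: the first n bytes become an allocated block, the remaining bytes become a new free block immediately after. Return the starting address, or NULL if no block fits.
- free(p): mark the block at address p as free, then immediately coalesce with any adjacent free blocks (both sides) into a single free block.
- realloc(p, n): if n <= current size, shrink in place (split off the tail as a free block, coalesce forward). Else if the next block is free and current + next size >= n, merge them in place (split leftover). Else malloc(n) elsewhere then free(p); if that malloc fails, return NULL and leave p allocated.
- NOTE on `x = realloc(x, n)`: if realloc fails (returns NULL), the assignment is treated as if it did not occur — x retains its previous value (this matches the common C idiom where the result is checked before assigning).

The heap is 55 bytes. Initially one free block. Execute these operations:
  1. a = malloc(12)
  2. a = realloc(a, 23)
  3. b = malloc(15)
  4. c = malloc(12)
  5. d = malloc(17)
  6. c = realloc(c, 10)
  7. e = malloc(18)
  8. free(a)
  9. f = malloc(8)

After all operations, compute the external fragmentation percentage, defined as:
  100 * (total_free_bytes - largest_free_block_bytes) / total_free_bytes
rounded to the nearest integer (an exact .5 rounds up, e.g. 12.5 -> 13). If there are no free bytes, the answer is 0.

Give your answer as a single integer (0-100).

Op 1: a = malloc(12) -> a = 0; heap: [0-11 ALLOC][12-54 FREE]
Op 2: a = realloc(a, 23) -> a = 0; heap: [0-22 ALLOC][23-54 FREE]
Op 3: b = malloc(15) -> b = 23; heap: [0-22 ALLOC][23-37 ALLOC][38-54 FREE]
Op 4: c = malloc(12) -> c = 38; heap: [0-22 ALLOC][23-37 ALLOC][38-49 ALLOC][50-54 FREE]
Op 5: d = malloc(17) -> d = NULL; heap: [0-22 ALLOC][23-37 ALLOC][38-49 ALLOC][50-54 FREE]
Op 6: c = realloc(c, 10) -> c = 38; heap: [0-22 ALLOC][23-37 ALLOC][38-47 ALLOC][48-54 FREE]
Op 7: e = malloc(18) -> e = NULL; heap: [0-22 ALLOC][23-37 ALLOC][38-47 ALLOC][48-54 FREE]
Op 8: free(a) -> (freed a); heap: [0-22 FREE][23-37 ALLOC][38-47 ALLOC][48-54 FREE]
Op 9: f = malloc(8) -> f = 0; heap: [0-7 ALLOC][8-22 FREE][23-37 ALLOC][38-47 ALLOC][48-54 FREE]
Free blocks: [15 7] total_free=22 largest=15 -> 100*(22-15)/22 = 700/22 ≈ 31.818 -> rounds to 32

Answer: 32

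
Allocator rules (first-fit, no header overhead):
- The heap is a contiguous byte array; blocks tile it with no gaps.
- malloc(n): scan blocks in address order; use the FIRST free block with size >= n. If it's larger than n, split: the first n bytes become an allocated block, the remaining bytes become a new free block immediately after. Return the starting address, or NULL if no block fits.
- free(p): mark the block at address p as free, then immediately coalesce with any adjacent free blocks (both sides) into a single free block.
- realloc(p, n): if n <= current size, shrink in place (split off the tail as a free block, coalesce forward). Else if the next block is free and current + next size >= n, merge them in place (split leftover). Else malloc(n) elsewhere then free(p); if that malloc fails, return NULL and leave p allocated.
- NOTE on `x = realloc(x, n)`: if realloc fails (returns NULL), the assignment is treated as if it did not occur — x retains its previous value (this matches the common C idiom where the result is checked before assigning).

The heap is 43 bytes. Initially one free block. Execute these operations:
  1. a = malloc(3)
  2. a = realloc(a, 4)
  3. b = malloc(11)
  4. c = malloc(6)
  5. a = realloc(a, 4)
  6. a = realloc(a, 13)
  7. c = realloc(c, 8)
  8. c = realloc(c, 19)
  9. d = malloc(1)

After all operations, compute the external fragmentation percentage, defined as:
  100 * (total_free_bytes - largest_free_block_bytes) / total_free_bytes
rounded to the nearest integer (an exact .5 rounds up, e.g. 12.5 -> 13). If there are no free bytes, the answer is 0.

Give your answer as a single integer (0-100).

Answer: 40

Derivation:
Op 1: a = malloc(3) -> a = 0; heap: [0-2 ALLOC][3-42 FREE]
Op 2: a = realloc(a, 4) -> a = 0; heap: [0-3 ALLOC][4-42 FREE]
Op 3: b = malloc(11) -> b = 4; heap: [0-3 ALLOC][4-14 ALLOC][15-42 FREE]
Op 4: c = malloc(6) -> c = 15; heap: [0-3 ALLOC][4-14 ALLOC][15-20 ALLOC][21-42 FREE]
Op 5: a = realloc(a, 4) -> a = 0; heap: [0-3 ALLOC][4-14 ALLOC][15-20 ALLOC][21-42 FREE]
Op 6: a = realloc(a, 13) -> a = 21; heap: [0-3 FREE][4-14 ALLOC][15-20 ALLOC][21-33 ALLOC][34-42 FREE]
Op 7: c = realloc(c, 8) -> c = 34; heap: [0-3 FREE][4-14 ALLOC][15-20 FREE][21-33 ALLOC][34-41 ALLOC][42-42 FREE]
Op 8: c = realloc(c, 19) -> NULL (c unchanged); heap: [0-3 FREE][4-14 ALLOC][15-20 FREE][21-33 ALLOC][34-41 ALLOC][42-42 FREE]
Op 9: d = malloc(1) -> d = 0; heap: [0-0 ALLOC][1-3 FREE][4-14 ALLOC][15-20 FREE][21-33 ALLOC][34-41 ALLOC][42-42 FREE]
Free blocks: [3 6 1] total_free=10 largest=6 -> 100*(10-6)/10 = 400/10 = 40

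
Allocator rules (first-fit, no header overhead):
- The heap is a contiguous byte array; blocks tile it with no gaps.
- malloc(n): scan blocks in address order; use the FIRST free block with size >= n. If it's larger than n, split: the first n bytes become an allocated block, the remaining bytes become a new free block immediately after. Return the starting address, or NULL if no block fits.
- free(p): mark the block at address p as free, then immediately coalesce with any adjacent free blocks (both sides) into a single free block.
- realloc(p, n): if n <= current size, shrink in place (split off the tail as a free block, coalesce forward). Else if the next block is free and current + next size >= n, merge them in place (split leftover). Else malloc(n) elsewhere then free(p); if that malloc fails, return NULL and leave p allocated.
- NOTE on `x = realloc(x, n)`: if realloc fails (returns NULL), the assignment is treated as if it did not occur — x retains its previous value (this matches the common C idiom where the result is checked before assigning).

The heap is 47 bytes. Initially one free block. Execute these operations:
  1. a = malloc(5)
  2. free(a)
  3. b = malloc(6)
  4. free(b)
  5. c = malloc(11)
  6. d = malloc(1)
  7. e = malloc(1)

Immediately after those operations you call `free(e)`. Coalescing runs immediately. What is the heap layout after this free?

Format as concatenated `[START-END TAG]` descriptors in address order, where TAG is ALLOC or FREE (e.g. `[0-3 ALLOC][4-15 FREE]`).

Answer: [0-10 ALLOC][11-11 ALLOC][12-46 FREE]

Derivation:
Op 1: a = malloc(5) -> a = 0; heap: [0-4 ALLOC][5-46 FREE]
Op 2: free(a) -> (freed a); heap: [0-46 FREE]
Op 3: b = malloc(6) -> b = 0; heap: [0-5 ALLOC][6-46 FREE]
Op 4: free(b) -> (freed b); heap: [0-46 FREE]
Op 5: c = malloc(11) -> c = 0; heap: [0-10 ALLOC][11-46 FREE]
Op 6: d = malloc(1) -> d = 11; heap: [0-10 ALLOC][11-11 ALLOC][12-46 FREE]
Op 7: e = malloc(1) -> e = 12; heap: [0-10 ALLOC][11-11 ALLOC][12-12 ALLOC][13-46 FREE]
free(e): e = 12 -> block [12-12 ALLOC]; mark free, coalesce with adjacent free neighbors -> [0-10 ALLOC][11-11 ALLOC][12-46 FREE]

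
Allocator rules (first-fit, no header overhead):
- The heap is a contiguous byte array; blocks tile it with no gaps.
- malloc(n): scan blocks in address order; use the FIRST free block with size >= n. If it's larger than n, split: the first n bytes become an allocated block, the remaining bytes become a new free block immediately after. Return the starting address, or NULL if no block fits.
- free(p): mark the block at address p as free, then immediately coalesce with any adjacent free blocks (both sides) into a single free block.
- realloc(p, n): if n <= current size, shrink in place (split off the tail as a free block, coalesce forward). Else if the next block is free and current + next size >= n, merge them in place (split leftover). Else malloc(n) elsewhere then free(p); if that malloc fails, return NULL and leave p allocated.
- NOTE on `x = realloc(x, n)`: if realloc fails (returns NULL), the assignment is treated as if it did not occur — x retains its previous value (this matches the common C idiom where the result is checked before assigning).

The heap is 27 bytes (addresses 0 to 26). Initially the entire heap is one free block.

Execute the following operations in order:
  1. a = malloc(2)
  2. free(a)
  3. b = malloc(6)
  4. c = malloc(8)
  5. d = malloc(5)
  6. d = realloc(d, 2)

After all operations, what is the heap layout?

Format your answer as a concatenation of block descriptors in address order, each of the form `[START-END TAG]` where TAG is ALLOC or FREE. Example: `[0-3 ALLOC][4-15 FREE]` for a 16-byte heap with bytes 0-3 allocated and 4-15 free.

Answer: [0-5 ALLOC][6-13 ALLOC][14-15 ALLOC][16-26 FREE]

Derivation:
Op 1: a = malloc(2) -> a = 0; heap: [0-1 ALLOC][2-26 FREE]
Op 2: free(a) -> (freed a); heap: [0-26 FREE]
Op 3: b = malloc(6) -> b = 0; heap: [0-5 ALLOC][6-26 FREE]
Op 4: c = malloc(8) -> c = 6; heap: [0-5 ALLOC][6-13 ALLOC][14-26 FREE]
Op 5: d = malloc(5) -> d = 14; heap: [0-5 ALLOC][6-13 ALLOC][14-18 ALLOC][19-26 FREE]
Op 6: d = realloc(d, 2) -> d = 14; heap: [0-5 ALLOC][6-13 ALLOC][14-15 ALLOC][16-26 FREE]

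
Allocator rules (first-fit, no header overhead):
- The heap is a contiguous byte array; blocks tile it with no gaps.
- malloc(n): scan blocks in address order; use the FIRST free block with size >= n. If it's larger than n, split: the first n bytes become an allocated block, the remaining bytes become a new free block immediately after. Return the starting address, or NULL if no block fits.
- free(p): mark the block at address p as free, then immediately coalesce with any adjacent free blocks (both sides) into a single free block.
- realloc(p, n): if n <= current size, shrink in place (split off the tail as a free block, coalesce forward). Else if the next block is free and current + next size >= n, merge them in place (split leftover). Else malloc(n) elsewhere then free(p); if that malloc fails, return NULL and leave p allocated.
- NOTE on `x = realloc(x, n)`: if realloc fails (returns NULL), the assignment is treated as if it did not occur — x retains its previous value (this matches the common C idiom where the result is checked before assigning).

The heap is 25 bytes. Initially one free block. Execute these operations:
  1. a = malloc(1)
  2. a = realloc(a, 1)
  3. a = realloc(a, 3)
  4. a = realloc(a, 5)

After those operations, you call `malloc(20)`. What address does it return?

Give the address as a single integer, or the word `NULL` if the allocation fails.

Op 1: a = malloc(1) -> a = 0; heap: [0-0 ALLOC][1-24 FREE]
Op 2: a = realloc(a, 1) -> a = 0; heap: [0-0 ALLOC][1-24 FREE]
Op 3: a = realloc(a, 3) -> a = 0; heap: [0-2 ALLOC][3-24 FREE]
Op 4: a = realloc(a, 5) -> a = 0; heap: [0-4 ALLOC][5-24 FREE]
malloc(20): first-fit scan over [0-4 ALLOC][5-24 FREE] -> 5

Answer: 5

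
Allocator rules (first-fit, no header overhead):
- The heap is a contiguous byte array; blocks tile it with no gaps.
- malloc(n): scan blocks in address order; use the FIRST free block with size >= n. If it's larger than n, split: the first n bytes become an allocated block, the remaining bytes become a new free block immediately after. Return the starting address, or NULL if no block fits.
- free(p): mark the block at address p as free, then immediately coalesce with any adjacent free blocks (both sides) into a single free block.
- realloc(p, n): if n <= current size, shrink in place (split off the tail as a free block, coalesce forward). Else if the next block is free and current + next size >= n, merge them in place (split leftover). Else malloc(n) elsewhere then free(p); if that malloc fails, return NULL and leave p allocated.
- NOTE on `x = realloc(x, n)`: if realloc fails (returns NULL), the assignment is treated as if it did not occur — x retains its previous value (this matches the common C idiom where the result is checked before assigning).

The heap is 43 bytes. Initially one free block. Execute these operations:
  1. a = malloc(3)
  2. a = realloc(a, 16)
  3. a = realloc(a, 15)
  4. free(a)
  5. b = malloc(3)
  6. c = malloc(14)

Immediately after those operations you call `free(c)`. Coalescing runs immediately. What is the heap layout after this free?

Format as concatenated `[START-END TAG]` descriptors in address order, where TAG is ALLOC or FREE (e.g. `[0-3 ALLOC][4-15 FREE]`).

Op 1: a = malloc(3) -> a = 0; heap: [0-2 ALLOC][3-42 FREE]
Op 2: a = realloc(a, 16) -> a = 0; heap: [0-15 ALLOC][16-42 FREE]
Op 3: a = realloc(a, 15) -> a = 0; heap: [0-14 ALLOC][15-42 FREE]
Op 4: free(a) -> (freed a); heap: [0-42 FREE]
Op 5: b = malloc(3) -> b = 0; heap: [0-2 ALLOC][3-42 FREE]
Op 6: c = malloc(14) -> c = 3; heap: [0-2 ALLOC][3-16 ALLOC][17-42 FREE]
free(c): c = 3 -> block [3-16 ALLOC]; mark free, coalesce with adjacent free neighbors -> [0-2 ALLOC][3-42 FREE]

Answer: [0-2 ALLOC][3-42 FREE]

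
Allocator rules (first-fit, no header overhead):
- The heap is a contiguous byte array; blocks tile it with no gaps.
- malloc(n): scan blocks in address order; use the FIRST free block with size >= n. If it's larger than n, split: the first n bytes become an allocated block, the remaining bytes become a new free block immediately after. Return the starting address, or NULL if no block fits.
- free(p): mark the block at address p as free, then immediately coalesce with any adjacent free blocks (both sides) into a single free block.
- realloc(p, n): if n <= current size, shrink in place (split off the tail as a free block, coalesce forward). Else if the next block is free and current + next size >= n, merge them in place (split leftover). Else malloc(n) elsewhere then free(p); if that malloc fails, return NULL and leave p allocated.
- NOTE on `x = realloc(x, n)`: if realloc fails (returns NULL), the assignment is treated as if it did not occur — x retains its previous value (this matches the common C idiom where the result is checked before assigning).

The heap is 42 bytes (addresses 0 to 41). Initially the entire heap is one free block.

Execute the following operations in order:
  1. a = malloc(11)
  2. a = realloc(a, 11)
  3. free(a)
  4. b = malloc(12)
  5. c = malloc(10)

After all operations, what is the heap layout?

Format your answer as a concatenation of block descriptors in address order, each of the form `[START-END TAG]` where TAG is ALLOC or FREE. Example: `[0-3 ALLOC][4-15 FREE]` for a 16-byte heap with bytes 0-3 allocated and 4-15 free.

Op 1: a = malloc(11) -> a = 0; heap: [0-10 ALLOC][11-41 FREE]
Op 2: a = realloc(a, 11) -> a = 0; heap: [0-10 ALLOC][11-41 FREE]
Op 3: free(a) -> (freed a); heap: [0-41 FREE]
Op 4: b = malloc(12) -> b = 0; heap: [0-11 ALLOC][12-41 FREE]
Op 5: c = malloc(10) -> c = 12; heap: [0-11 ALLOC][12-21 ALLOC][22-41 FREE]

Answer: [0-11 ALLOC][12-21 ALLOC][22-41 FREE]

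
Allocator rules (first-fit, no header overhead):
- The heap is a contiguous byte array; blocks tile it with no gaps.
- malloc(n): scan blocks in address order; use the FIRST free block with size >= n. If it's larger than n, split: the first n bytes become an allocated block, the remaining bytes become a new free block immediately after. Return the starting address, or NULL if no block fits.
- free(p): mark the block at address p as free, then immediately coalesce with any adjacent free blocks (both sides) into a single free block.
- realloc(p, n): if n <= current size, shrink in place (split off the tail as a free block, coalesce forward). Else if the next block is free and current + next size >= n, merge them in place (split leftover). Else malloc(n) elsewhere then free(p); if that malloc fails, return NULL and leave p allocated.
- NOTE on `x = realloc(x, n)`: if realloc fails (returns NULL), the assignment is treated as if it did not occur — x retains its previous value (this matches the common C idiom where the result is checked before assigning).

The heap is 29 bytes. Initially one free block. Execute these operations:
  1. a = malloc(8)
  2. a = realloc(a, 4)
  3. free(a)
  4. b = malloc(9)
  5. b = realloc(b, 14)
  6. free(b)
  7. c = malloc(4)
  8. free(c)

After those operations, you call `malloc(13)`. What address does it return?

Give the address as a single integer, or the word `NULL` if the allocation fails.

Op 1: a = malloc(8) -> a = 0; heap: [0-7 ALLOC][8-28 FREE]
Op 2: a = realloc(a, 4) -> a = 0; heap: [0-3 ALLOC][4-28 FREE]
Op 3: free(a) -> (freed a); heap: [0-28 FREE]
Op 4: b = malloc(9) -> b = 0; heap: [0-8 ALLOC][9-28 FREE]
Op 5: b = realloc(b, 14) -> b = 0; heap: [0-13 ALLOC][14-28 FREE]
Op 6: free(b) -> (freed b); heap: [0-28 FREE]
Op 7: c = malloc(4) -> c = 0; heap: [0-3 ALLOC][4-28 FREE]
Op 8: free(c) -> (freed c); heap: [0-28 FREE]
malloc(13): first-fit scan over [0-28 FREE] -> 0

Answer: 0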